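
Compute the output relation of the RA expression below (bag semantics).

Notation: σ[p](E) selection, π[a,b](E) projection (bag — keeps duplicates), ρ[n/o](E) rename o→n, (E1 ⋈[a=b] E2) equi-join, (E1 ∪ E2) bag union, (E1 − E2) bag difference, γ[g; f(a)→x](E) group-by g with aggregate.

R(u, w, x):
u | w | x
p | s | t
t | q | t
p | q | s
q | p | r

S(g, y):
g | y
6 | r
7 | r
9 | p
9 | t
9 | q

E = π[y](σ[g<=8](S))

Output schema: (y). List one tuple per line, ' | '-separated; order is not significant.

Stepwise |·|:
  S → 5
  σ[g<=8](S) → 2
  π[y](σ[g<=8](S)) → 2

== RESULT ==
y
r
r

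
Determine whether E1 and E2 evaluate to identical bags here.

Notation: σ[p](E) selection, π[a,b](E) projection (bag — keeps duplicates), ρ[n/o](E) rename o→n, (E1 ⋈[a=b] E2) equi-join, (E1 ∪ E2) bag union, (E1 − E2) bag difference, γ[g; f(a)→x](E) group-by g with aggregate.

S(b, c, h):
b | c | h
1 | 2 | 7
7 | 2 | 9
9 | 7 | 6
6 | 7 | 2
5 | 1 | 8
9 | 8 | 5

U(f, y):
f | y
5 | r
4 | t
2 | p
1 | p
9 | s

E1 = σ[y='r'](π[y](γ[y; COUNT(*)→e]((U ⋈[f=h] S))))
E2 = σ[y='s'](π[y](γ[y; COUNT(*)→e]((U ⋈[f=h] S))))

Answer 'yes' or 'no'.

E1 subexpression sizes:
  U → 5
  S → 6
  (U ⋈[f=h] S) → 3
  γ[y; COUNT(*)→e]((U ⋈[f=h] S)) → 3
  π[y](γ[y; COUNT(*)→e]((U ⋈[f=h] S))) → 3
  σ[y='r'](π[y](γ[y; COUNT(*)→e]((U ⋈[f=h] S)))) → 1
E2 subexpression sizes:
  U → 5
  S → 6
  (U ⋈[f=h] S) → 3
  γ[y; COUNT(*)→e]((U ⋈[f=h] S)) → 3
  π[y](γ[y; COUNT(*)→e]((U ⋈[f=h] S))) → 3
  σ[y='s'](π[y](γ[y; COUNT(*)→e]((U ⋈[f=h] S)))) → 1

E1 result:
y
r
E2 result:
y
s
Witness: ('s',) appears 0× in E1 but 1× in E2.

no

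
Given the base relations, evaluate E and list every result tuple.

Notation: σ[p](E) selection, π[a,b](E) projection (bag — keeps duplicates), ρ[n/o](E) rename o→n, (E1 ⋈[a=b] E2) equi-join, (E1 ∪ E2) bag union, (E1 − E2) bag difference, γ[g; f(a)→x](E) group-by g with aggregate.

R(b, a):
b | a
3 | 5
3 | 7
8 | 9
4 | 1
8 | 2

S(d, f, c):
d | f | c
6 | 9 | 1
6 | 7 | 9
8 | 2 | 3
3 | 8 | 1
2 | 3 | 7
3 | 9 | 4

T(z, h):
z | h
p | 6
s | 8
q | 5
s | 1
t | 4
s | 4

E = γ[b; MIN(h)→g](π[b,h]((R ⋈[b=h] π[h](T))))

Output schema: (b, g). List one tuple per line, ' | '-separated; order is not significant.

Per-node cardinality:
  R → 5
  T → 6
  π[h](T) → 6
  (R ⋈[b=h] π[h](T)) → 4
  π[b,h]((R ⋈[b=h] π[h](T))) → 4
  γ[b; MIN(h)→g](π[b,h]((R ⋈[b=h] π[h](T)))) → 2

== RESULT ==
b | g
4 | 4
8 | 8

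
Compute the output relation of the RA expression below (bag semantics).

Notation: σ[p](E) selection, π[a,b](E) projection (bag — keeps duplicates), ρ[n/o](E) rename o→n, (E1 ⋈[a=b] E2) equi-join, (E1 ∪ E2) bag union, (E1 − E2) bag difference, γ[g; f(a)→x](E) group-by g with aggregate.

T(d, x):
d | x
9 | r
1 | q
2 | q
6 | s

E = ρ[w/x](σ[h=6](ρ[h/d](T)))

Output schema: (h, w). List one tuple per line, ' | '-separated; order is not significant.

Per-node cardinality:
  T → 4
  ρ[h/d](T) → 4
  σ[h=6](ρ[h/d](T)) → 1
  ρ[w/x](σ[h=6](ρ[h/d](T))) → 1

== RESULT ==
h | w
6 | s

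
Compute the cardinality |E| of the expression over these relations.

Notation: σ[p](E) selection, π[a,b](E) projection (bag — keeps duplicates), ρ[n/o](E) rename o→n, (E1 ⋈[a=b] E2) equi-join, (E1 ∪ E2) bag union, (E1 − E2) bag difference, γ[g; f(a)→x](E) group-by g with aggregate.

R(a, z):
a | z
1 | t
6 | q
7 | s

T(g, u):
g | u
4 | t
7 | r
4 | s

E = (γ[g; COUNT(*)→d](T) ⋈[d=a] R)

Subexpression sizes:
  T → 3
  γ[g; COUNT(*)→d](T) → 2
  R → 3
  (γ[g; COUNT(*)→d](T) ⋈[d=a] R) → 1

|E| = 1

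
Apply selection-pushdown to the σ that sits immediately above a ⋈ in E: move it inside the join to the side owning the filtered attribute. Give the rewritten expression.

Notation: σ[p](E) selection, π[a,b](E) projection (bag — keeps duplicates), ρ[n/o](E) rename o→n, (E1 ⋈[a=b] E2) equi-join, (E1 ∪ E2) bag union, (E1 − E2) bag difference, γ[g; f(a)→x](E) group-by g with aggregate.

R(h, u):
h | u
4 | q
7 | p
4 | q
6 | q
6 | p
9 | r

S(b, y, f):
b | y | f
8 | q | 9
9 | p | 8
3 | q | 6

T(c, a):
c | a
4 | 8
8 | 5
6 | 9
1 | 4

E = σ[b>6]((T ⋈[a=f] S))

σ filters on b, owned by the right side.
E' = (T ⋈[a=f] σ[b>6](S))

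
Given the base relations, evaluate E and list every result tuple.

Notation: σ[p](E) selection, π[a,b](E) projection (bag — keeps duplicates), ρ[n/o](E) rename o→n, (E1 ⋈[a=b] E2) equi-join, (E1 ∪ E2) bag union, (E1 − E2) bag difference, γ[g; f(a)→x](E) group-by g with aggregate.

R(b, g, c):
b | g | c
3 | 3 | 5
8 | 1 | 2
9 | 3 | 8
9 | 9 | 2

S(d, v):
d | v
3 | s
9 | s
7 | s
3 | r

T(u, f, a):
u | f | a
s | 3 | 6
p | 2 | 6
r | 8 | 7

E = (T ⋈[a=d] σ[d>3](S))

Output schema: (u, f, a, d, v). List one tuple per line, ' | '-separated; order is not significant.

Per-node cardinality:
  T → 3
  S → 4
  σ[d>3](S) → 2
  (T ⋈[a=d] σ[d>3](S)) → 1

== RESULT ==
u | f | a | d | v
r | 8 | 7 | 7 | s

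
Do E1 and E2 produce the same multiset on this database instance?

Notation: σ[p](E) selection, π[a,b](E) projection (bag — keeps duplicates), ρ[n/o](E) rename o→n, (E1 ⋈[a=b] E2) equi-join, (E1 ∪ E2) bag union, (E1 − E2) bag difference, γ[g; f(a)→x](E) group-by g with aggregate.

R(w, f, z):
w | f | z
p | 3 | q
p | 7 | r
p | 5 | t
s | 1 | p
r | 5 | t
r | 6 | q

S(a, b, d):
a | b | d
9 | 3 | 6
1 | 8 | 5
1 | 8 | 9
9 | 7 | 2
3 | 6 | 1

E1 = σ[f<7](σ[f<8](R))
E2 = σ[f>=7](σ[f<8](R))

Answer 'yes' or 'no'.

E1 row counts bottom-up:
  R → 6
  σ[f<8](R) → 6
  σ[f<7](σ[f<8](R)) → 5
E2 row counts bottom-up:
  R → 6
  σ[f<8](R) → 6
  σ[f>=7](σ[f<8](R)) → 1

E1 result:
w | f | z
p | 3 | q
p | 5 | t
r | 5 | t
r | 6 | q
s | 1 | p
E2 result:
w | f | z
p | 7 | r
Witness: ('s', 1, 'p') appears 1× in E1 but 0× in E2.

no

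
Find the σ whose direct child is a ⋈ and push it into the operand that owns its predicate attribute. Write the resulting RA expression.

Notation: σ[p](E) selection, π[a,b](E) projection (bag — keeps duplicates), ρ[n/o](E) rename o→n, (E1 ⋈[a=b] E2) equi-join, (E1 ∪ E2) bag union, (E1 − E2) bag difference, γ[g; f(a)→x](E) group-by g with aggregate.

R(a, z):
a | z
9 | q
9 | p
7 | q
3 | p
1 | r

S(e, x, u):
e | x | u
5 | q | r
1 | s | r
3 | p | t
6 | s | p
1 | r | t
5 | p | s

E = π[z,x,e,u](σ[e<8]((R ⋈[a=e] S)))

σ filters on e, owned by the right side.
E' = π[z,x,e,u]((R ⋈[a=e] σ[e<8](S)))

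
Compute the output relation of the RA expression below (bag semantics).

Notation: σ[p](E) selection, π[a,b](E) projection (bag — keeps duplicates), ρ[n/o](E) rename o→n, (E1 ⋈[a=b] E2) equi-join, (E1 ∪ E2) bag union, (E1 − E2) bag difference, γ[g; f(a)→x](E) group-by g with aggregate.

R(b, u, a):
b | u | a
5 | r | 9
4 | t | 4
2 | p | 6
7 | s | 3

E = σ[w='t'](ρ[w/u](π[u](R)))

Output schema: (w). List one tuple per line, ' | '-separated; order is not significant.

Subexpression sizes:
  R → 4
  π[u](R) → 4
  ρ[w/u](π[u](R)) → 4
  σ[w='t'](ρ[w/u](π[u](R))) → 1

== RESULT ==
w
t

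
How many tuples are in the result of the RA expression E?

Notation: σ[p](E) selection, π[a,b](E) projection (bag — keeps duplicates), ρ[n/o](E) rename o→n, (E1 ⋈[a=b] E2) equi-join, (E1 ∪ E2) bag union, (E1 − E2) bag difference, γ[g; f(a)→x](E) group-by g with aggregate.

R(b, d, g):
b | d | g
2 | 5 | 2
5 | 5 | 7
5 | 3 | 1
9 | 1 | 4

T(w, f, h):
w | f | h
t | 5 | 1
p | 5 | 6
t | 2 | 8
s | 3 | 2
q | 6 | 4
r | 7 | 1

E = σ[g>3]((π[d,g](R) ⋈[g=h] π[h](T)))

Per-node cardinality:
  R → 4
  π[d,g](R) → 4
  T → 6
  π[h](T) → 6
  (π[d,g](R) ⋈[g=h] π[h](T)) → 4
  σ[g>3]((π[d,g](R) ⋈[g=h] π[h](T))) → 1

|E| = 1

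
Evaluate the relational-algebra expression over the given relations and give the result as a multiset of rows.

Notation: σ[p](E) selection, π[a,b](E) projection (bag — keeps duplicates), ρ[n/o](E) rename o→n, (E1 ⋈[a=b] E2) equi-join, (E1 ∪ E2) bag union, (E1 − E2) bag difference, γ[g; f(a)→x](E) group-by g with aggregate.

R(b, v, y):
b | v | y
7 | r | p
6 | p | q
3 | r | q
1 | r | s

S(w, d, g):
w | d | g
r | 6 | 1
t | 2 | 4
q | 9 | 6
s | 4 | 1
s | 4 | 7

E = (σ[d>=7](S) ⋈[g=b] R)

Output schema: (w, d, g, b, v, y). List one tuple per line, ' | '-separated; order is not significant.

Stepwise |·|:
  S → 5
  σ[d>=7](S) → 1
  R → 4
  (σ[d>=7](S) ⋈[g=b] R) → 1

== RESULT ==
w | d | g | b | v | y
q | 9 | 6 | 6 | p | q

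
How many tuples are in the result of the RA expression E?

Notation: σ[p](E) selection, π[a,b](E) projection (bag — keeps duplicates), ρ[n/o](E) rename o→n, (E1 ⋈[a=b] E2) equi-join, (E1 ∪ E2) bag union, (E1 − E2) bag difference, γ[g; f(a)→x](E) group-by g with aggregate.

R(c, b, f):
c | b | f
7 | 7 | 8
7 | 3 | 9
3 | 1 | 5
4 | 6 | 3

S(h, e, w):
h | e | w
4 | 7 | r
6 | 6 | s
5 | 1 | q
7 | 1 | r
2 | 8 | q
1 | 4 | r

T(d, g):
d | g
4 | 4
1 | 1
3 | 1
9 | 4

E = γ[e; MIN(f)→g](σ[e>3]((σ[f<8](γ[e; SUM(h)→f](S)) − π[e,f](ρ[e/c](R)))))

Stepwise |·|:
  S → 6
  γ[e; SUM(h)→f](S) → 5
  σ[f<8](γ[e; SUM(h)→f](S)) → 4
  R → 4
  ρ[e/c](R) → 4
  π[e,f](ρ[e/c](R)) → 4
  (σ[f<8](γ[e; SUM(h)→f](S)) − π[e,f](ρ[e/c](R))) → 4
  σ[e>3]((σ[f<8](γ[e; SUM(h)→f](S)) − π[e,f](ρ[e/c](R)))) → 4
  γ[e; MIN(f)→g](σ[e>3]((σ[f<8](γ[e; SUM(h)→f](S)) − π[e,f](ρ[e/c](R))))) → 4

|E| = 4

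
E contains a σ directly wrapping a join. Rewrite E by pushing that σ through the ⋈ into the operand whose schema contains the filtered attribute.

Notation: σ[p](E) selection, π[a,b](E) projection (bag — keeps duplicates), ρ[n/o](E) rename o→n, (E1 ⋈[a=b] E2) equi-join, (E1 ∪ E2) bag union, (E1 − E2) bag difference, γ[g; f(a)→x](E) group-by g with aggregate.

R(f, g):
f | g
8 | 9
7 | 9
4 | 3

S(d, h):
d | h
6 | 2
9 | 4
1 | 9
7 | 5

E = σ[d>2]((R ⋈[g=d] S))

σ filters on d, owned by the right side.
E' = (R ⋈[g=d] σ[d>2](S))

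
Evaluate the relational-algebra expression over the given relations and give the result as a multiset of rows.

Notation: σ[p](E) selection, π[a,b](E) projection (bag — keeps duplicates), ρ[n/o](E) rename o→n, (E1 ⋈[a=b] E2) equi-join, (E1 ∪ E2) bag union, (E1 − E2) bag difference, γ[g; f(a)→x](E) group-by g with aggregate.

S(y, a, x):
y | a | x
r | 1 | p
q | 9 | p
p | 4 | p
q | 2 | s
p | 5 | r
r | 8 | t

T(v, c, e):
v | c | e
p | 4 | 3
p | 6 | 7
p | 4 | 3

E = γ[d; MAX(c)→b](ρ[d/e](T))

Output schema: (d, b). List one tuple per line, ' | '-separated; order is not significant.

Stepwise |·|:
  T → 3
  ρ[d/e](T) → 3
  γ[d; MAX(c)→b](ρ[d/e](T)) → 2

== RESULT ==
d | b
3 | 4
7 | 6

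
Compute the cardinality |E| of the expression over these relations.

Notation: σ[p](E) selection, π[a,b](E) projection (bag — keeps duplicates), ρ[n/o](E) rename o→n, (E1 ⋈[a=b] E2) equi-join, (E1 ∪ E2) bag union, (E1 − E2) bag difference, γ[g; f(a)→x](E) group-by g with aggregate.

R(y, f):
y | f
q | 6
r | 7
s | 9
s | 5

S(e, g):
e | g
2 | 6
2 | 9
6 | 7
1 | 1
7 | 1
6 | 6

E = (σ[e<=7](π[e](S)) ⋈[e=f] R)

Row counts bottom-up:
  S → 6
  π[e](S) → 6
  σ[e<=7](π[e](S)) → 6
  R → 4
  (σ[e<=7](π[e](S)) ⋈[e=f] R) → 3

|E| = 3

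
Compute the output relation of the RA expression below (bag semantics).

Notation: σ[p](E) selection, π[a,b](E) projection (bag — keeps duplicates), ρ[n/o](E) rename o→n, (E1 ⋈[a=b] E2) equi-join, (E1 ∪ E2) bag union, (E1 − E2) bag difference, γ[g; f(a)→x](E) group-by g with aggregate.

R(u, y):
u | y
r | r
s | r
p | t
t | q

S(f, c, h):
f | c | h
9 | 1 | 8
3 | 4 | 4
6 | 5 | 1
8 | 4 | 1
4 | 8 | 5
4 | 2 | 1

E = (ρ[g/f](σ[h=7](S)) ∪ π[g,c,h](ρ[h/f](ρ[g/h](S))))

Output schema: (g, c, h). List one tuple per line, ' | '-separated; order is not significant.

Per-node cardinality:
  S → 6
  σ[h=7](S) → 0
  ρ[g/f](σ[h=7](S)) → 0
  S → 6
  ρ[g/h](S) → 6
  ρ[h/f](ρ[g/h](S)) → 6
  π[g,c,h](ρ[h/f](ρ[g/h](S))) → 6
  (ρ[g/f](σ[h=7](S)) ∪ π[g,c,h](ρ[h/f](ρ[g/h](S)))) → 6

== RESULT ==
g | c | h
1 | 2 | 4
1 | 4 | 8
1 | 5 | 6
4 | 4 | 3
5 | 8 | 4
8 | 1 | 9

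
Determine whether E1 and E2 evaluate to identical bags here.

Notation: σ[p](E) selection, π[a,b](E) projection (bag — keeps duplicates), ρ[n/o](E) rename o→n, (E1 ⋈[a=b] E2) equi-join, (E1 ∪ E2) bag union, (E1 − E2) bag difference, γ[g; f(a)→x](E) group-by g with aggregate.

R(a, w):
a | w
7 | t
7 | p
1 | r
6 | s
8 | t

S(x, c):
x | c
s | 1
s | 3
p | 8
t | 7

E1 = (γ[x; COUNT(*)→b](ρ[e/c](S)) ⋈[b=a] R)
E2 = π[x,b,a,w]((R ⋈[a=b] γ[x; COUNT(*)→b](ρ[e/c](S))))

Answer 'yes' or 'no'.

E1 subexpression sizes:
  S → 4
  ρ[e/c](S) → 4
  γ[x; COUNT(*)→b](ρ[e/c](S)) → 3
  R → 5
  (γ[x; COUNT(*)→b](ρ[e/c](S)) ⋈[b=a] R) → 2
E2 subexpression sizes:
  R → 5
  S → 4
  ρ[e/c](S) → 4
  γ[x; COUNT(*)→b](ρ[e/c](S)) → 3
  (R ⋈[a=b] γ[x; COUNT(*)→b](ρ[e/c](S))) → 2
  π[x,b,a,w]((R ⋈[a=b] γ[x; COUNT(*)→b](ρ[e/c](S)))) → 2

E1 and E2 produce the same multiset:
x | b | a | w
p | 1 | 1 | r
t | 1 | 1 | r

yes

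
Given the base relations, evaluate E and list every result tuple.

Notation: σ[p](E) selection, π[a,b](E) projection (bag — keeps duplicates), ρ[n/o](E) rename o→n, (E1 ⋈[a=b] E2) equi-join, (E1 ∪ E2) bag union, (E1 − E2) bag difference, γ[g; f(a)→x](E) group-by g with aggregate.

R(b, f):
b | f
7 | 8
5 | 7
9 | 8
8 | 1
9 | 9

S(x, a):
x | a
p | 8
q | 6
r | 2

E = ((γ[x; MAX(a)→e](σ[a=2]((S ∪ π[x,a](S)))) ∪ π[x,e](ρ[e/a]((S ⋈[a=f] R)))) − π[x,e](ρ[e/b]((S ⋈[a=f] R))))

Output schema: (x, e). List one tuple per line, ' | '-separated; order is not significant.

Stepwise |·|:
  S → 3
  S → 3
  π[x,a](S) → 3
  (S ∪ π[x,a](S)) → 6
  σ[a=2]((S ∪ π[x,a](S))) → 2
  γ[x; MAX(a)→e](σ[a=2]((S ∪ π[x,a](S)))) → 1
  S → 3
  R → 5
  (S ⋈[a=f] R) → 2
  ρ[e/a]((S ⋈[a=f] R)) → 2
  π[x,e](ρ[e/a]((S ⋈[a=f] R))) → 2
  (γ[x; MAX(a)→e](σ[a=2]((S ∪ π[x,a](S)))) ∪ π[x,e](ρ[e/a]((S ⋈[a=f] R)))) → 3
  S → 3
  R → 5
  (S ⋈[a=f] R) → 2
  ρ[e/b]((S ⋈[a=f] R)) → 2
  π[x,e](ρ[e/b]((S ⋈[a=f] R))) → 2
  ((γ[x; MAX(a)→e](σ[a=2]((S ∪ π[x,a](S)))) ∪ π[x,e](ρ[e/a]((S ⋈[a=f] R)))) − π[x,e](ρ[e/b]((S ⋈[a=f] R)))) → 3

== RESULT ==
x | e
p | 8
p | 8
r | 2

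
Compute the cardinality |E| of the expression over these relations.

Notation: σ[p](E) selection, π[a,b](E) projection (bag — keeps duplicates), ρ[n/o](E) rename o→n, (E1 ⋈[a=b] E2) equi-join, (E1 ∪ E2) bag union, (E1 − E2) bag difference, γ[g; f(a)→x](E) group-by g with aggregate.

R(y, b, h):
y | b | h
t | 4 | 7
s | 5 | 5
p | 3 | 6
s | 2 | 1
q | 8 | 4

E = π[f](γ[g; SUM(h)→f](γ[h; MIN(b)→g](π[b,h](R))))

Row counts bottom-up:
  R → 5
  π[b,h](R) → 5
  γ[h; MIN(b)→g](π[b,h](R)) → 5
  γ[g; SUM(h)→f](γ[h; MIN(b)→g](π[b,h](R))) → 5
  π[f](γ[g; SUM(h)→f](γ[h; MIN(b)→g](π[b,h](R)))) → 5

|E| = 5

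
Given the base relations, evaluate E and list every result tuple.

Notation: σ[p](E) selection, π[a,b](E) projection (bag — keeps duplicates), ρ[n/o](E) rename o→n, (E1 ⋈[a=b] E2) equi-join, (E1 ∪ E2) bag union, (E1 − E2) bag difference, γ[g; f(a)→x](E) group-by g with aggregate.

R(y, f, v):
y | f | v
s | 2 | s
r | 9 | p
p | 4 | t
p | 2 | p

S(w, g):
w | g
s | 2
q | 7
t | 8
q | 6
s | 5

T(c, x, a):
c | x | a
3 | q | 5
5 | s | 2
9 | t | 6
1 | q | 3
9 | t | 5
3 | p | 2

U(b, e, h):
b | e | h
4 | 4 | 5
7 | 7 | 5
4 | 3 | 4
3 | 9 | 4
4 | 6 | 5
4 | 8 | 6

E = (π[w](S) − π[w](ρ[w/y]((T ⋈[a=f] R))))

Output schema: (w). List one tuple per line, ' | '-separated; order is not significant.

Per-node cardinality:
  S → 5
  π[w](S) → 5
  T → 6
  R → 4
  (T ⋈[a=f] R) → 4
  ρ[w/y]((T ⋈[a=f] R)) → 4
  π[w](ρ[w/y]((T ⋈[a=f] R))) → 4
  (π[w](S) − π[w](ρ[w/y]((T ⋈[a=f] R)))) → 3

== RESULT ==
w
q
q
t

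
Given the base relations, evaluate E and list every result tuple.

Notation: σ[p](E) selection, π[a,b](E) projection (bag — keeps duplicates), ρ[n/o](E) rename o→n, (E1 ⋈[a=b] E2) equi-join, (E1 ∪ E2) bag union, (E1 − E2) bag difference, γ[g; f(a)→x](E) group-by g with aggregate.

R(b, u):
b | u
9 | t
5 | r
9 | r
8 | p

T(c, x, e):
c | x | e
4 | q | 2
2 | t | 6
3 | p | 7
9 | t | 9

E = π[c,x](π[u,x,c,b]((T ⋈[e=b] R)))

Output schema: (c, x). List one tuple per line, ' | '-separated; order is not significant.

Per-node cardinality:
  T → 4
  R → 4
  (T ⋈[e=b] R) → 2
  π[u,x,c,b]((T ⋈[e=b] R)) → 2
  π[c,x](π[u,x,c,b]((T ⋈[e=b] R))) → 2

== RESULT ==
c | x
9 | t
9 | t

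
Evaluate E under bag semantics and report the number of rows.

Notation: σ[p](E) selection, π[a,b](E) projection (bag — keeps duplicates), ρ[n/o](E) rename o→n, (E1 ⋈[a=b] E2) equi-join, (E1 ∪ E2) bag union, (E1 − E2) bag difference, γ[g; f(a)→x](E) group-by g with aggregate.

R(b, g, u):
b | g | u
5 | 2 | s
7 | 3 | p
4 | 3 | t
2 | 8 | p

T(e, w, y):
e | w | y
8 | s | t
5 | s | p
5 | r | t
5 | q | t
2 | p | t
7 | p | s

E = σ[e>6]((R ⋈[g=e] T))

Row counts bottom-up:
  R → 4
  T → 6
  (R ⋈[g=e] T) → 2
  σ[e>6]((R ⋈[g=e] T)) → 1

|E| = 1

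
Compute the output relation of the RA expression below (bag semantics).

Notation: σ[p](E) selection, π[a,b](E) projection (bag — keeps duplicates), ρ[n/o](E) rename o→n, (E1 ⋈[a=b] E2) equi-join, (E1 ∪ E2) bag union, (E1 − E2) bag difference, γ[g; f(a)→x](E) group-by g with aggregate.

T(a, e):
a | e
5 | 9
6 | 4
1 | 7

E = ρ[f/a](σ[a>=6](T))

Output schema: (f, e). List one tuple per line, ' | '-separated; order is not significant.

Stepwise |·|:
  T → 3
  σ[a>=6](T) → 1
  ρ[f/a](σ[a>=6](T)) → 1

== RESULT ==
f | e
6 | 4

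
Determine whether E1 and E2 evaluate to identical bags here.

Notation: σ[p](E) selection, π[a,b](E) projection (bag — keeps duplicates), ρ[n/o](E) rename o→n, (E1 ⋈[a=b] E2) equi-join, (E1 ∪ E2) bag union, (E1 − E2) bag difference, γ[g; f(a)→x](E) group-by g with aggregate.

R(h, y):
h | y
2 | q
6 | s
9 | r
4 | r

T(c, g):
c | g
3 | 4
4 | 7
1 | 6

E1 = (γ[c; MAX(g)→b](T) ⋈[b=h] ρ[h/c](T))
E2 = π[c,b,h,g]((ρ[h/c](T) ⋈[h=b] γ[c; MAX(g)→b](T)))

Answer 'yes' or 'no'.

E1 row counts bottom-up:
  T → 3
  γ[c; MAX(g)→b](T) → 3
  T → 3
  ρ[h/c](T) → 3
  (γ[c; MAX(g)→b](T) ⋈[b=h] ρ[h/c](T)) → 1
E2 row counts bottom-up:
  T → 3
  ρ[h/c](T) → 3
  T → 3
  γ[c; MAX(g)→b](T) → 3
  (ρ[h/c](T) ⋈[h=b] γ[c; MAX(g)→b](T)) → 1
  π[c,b,h,g]((ρ[h/c](T) ⋈[h=b] γ[c; MAX(g)→b](T))) → 1

E1 and E2 produce the same multiset:
c | b | h | g
3 | 4 | 4 | 7

yes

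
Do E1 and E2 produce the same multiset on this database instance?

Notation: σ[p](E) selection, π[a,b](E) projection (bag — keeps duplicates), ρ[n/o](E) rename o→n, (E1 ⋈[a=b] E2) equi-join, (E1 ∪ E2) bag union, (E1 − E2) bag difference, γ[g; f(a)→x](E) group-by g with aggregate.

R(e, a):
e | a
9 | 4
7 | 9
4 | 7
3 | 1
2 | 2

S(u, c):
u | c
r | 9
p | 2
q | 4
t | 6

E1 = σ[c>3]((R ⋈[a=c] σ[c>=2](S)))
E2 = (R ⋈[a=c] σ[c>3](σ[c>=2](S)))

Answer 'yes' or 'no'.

E1 stepwise |·|:
  R → 5
  S → 4
  σ[c>=2](S) → 4
  (R ⋈[a=c] σ[c>=2](S)) → 3
  σ[c>3]((R ⋈[a=c] σ[c>=2](S))) → 2
E2 stepwise |·|:
  R → 5
  S → 4
  σ[c>=2](S) → 4
  σ[c>3](σ[c>=2](S)) → 3
  (R ⋈[a=c] σ[c>3](σ[c>=2](S))) → 2

E1 and E2 produce the same multiset:
e | a | u | c
7 | 9 | r | 9
9 | 4 | q | 4

yes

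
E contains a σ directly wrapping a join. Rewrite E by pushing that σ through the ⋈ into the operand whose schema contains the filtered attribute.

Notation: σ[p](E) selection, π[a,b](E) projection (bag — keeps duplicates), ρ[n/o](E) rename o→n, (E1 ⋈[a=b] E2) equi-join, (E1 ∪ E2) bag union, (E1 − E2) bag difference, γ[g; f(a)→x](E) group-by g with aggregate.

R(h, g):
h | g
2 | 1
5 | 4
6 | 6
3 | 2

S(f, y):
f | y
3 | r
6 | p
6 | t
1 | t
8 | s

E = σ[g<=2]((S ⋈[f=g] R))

σ filters on g, owned by the right side.
E' = (S ⋈[f=g] σ[g<=2](R))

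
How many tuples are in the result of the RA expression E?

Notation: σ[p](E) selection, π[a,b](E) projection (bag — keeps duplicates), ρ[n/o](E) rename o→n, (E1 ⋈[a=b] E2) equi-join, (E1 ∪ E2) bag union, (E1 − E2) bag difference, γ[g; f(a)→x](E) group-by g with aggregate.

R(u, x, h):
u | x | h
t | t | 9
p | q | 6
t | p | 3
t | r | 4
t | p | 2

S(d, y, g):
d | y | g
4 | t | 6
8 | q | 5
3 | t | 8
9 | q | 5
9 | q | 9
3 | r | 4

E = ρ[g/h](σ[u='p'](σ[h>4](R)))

Subexpression sizes:
  R → 5
  σ[h>4](R) → 2
  σ[u='p'](σ[h>4](R)) → 1
  ρ[g/h](σ[u='p'](σ[h>4](R))) → 1

|E| = 1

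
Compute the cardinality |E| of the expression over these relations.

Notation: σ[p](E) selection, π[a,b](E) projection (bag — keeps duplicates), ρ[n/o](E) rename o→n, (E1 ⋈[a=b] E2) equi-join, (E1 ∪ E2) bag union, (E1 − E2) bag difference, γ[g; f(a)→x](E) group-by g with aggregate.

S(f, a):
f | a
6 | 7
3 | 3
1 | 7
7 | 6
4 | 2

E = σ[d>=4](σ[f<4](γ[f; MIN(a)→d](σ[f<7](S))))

Row counts bottom-up:
  S → 5
  σ[f<7](S) → 4
  γ[f; MIN(a)→d](σ[f<7](S)) → 4
  σ[f<4](γ[f; MIN(a)→d](σ[f<7](S))) → 2
  σ[d>=4](σ[f<4](γ[f; MIN(a)→d](σ[f<7](S)))) → 1

|E| = 1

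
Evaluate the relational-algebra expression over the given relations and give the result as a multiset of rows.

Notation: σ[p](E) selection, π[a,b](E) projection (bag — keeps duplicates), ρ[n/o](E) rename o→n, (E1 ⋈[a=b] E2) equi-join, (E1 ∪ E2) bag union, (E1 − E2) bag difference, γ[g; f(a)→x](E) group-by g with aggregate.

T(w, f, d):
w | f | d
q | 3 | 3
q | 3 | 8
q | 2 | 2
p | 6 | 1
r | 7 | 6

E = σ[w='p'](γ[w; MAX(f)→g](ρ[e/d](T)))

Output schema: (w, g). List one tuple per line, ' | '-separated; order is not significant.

Per-node cardinality:
  T → 5
  ρ[e/d](T) → 5
  γ[w; MAX(f)→g](ρ[e/d](T)) → 3
  σ[w='p'](γ[w; MAX(f)→g](ρ[e/d](T))) → 1

== RESULT ==
w | g
p | 6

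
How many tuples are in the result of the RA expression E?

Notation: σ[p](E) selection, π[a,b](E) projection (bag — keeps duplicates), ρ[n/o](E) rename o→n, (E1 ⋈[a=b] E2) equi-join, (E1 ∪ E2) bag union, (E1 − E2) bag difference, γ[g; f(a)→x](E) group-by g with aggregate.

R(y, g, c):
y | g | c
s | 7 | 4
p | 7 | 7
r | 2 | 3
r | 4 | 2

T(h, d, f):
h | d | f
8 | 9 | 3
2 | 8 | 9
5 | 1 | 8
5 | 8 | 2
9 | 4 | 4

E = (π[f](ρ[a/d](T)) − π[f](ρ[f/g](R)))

Subexpression sizes:
  T → 5
  ρ[a/d](T) → 5
  π[f](ρ[a/d](T)) → 5
  R → 4
  ρ[f/g](R) → 4
  π[f](ρ[f/g](R)) → 4
  (π[f](ρ[a/d](T)) − π[f](ρ[f/g](R))) → 3

|E| = 3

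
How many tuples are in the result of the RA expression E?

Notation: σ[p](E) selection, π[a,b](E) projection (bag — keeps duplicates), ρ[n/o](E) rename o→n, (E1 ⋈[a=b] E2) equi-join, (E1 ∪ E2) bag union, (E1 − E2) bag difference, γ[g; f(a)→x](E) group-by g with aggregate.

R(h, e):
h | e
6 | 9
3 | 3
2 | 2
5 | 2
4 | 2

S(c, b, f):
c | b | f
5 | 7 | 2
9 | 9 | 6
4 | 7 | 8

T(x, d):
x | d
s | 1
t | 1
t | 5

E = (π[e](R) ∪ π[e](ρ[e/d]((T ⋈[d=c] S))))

Stepwise |·|:
  R → 5
  π[e](R) → 5
  T → 3
  S → 3
  (T ⋈[d=c] S) → 1
  ρ[e/d]((T ⋈[d=c] S)) → 1
  π[e](ρ[e/d]((T ⋈[d=c] S))) → 1
  (π[e](R) ∪ π[e](ρ[e/d]((T ⋈[d=c] S)))) → 6

|E| = 6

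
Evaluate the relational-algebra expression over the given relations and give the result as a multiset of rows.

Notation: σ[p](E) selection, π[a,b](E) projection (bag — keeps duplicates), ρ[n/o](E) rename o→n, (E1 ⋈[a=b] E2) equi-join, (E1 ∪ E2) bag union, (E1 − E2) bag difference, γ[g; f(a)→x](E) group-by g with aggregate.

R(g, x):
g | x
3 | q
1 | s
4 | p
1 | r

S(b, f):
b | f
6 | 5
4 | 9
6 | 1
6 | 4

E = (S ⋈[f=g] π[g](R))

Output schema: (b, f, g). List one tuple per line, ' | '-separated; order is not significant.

Stepwise |·|:
  S → 4
  R → 4
  π[g](R) → 4
  (S ⋈[f=g] π[g](R)) → 3

== RESULT ==
b | f | g
6 | 1 | 1
6 | 1 | 1
6 | 4 | 4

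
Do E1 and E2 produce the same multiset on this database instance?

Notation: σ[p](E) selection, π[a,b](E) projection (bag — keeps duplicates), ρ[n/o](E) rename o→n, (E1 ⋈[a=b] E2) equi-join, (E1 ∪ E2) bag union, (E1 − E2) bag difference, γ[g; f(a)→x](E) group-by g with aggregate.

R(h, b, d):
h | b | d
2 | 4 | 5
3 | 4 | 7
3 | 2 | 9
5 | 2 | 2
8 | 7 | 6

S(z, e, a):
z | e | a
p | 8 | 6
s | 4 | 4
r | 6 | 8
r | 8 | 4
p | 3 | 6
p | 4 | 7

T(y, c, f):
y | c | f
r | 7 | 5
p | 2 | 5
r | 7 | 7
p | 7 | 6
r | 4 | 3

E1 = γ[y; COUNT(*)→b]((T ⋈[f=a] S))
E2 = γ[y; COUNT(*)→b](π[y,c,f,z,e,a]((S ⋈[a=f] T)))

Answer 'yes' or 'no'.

E1 subexpression sizes:
  T → 5
  S → 6
  (T ⋈[f=a] S) → 3
  γ[y; COUNT(*)→b]((T ⋈[f=a] S)) → 2
E2 subexpression sizes:
  S → 6
  T → 5
  (S ⋈[a=f] T) → 3
  π[y,c,f,z,e,a]((S ⋈[a=f] T)) → 3
  γ[y; COUNT(*)→b](π[y,c,f,z,e,a]((S ⋈[a=f] T))) → 2

E1 and E2 produce the same multiset:
y | b
p | 2
r | 1

yes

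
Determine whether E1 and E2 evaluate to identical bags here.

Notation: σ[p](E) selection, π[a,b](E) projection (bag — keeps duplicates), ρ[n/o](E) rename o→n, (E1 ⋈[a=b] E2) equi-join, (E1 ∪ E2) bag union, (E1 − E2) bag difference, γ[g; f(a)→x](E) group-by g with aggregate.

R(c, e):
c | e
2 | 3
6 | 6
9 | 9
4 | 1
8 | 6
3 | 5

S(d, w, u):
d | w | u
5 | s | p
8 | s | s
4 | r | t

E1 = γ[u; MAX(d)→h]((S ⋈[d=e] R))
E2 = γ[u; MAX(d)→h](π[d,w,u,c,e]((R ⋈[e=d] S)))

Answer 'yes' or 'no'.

E1 row counts bottom-up:
  S → 3
  R → 6
  (S ⋈[d=e] R) → 1
  γ[u; MAX(d)→h]((S ⋈[d=e] R)) → 1
E2 row counts bottom-up:
  R → 6
  S → 3
  (R ⋈[e=d] S) → 1
  π[d,w,u,c,e]((R ⋈[e=d] S)) → 1
  γ[u; MAX(d)→h](π[d,w,u,c,e]((R ⋈[e=d] S))) → 1

E1 and E2 produce the same multiset:
u | h
p | 5

yes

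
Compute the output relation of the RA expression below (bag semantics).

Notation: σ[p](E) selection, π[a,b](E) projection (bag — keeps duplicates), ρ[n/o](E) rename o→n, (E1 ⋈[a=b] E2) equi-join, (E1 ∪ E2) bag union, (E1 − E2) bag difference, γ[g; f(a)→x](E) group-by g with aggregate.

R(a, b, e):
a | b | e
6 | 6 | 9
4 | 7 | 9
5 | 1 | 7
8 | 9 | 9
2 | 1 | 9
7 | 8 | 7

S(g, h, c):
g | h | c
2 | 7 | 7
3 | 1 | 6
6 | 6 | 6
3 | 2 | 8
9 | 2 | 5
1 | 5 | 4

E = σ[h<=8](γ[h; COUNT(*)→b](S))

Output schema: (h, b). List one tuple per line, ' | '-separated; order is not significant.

Stepwise |·|:
  S → 6
  γ[h; COUNT(*)→b](S) → 5
  σ[h<=8](γ[h; COUNT(*)→b](S)) → 5

== RESULT ==
h | b
1 | 1
2 | 2
5 | 1
6 | 1
7 | 1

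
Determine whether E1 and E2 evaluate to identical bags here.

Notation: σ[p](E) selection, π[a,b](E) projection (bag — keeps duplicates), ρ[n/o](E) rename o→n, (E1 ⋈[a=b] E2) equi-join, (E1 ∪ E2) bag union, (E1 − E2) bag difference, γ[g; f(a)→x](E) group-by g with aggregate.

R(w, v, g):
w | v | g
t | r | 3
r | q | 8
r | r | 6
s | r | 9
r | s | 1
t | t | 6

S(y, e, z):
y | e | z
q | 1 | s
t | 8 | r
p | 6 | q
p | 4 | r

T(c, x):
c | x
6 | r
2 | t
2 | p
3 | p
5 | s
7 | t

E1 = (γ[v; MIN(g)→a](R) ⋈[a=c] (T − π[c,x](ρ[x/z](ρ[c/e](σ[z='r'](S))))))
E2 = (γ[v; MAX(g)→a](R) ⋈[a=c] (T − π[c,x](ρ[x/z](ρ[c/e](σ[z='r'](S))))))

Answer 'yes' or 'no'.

E1 per-node cardinality:
  R → 6
  γ[v; MIN(g)→a](R) → 4
  T → 6
  S → 4
  σ[z='r'](S) → 2
  ρ[c/e](σ[z='r'](S)) → 2
  ρ[x/z](ρ[c/e](σ[z='r'](S))) → 2
  π[c,x](ρ[x/z](ρ[c/e](σ[z='r'](S)))) → 2
  (T − π[c,x](ρ[x/z](ρ[c/e](σ[z='r'](S))))) → 6
  (γ[v; MIN(g)→a](R) ⋈[a=c] (T − π[c,x](ρ[x/z](ρ[c/e](σ[z='r'](S)))))) → 2
E2 per-node cardinality:
  R → 6
  γ[v; MAX(g)→a](R) → 4
  T → 6
  S → 4
  σ[z='r'](S) → 2
  ρ[c/e](σ[z='r'](S)) → 2
  ρ[x/z](ρ[c/e](σ[z='r'](S))) → 2
  π[c,x](ρ[x/z](ρ[c/e](σ[z='r'](S)))) → 2
  (T − π[c,x](ρ[x/z](ρ[c/e](σ[z='r'](S))))) → 6
  (γ[v; MAX(g)→a](R) ⋈[a=c] (T − π[c,x](ρ[x/z](ρ[c/e](σ[z='r'](S)))))) → 1

E1 result:
v | a | c | x
r | 3 | 3 | p
t | 6 | 6 | r
E2 result:
v | a | c | x
t | 6 | 6 | r
Witness: ('r', 3, 3, 'p') appears 1× in E1 but 0× in E2.

no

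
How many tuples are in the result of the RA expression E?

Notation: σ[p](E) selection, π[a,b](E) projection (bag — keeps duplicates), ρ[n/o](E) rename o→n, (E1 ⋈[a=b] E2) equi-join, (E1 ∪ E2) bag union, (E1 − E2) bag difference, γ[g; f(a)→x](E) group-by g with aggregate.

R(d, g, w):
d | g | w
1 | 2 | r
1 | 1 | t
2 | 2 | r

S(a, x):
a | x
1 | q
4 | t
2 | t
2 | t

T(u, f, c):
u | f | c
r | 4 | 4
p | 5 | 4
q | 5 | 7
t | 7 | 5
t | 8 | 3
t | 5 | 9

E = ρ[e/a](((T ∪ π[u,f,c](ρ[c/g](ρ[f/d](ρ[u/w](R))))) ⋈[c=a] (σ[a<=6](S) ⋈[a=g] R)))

Stepwise |·|:
  T → 6
  R → 3
  ρ[u/w](R) → 3
  ρ[f/d](ρ[u/w](R)) → 3
  ρ[c/g](ρ[f/d](ρ[u/w](R))) → 3
  π[u,f,c](ρ[c/g](ρ[f/d](ρ[u/w](R)))) → 3
  (T ∪ π[u,f,c](ρ[c/g](ρ[f/d](ρ[u/w](R))))) → 9
  S → 4
  σ[a<=6](S) → 4
  R → 3
  (σ[a<=6](S) ⋈[a=g] R) → 5
  ((T ∪ π[u,f,c](ρ[c/g](ρ[f/d](ρ[u/w](R))))) ⋈[c=a] (σ[a<=6](S) ⋈[a=g] R)) → 9
  ρ[e/a](((T ∪ π[u,f,c](ρ[c/g](ρ[f/d](ρ[u/w](R))))) ⋈[c=a] (σ[a<=6](S) ⋈[a=g] R))) → 9

|E| = 9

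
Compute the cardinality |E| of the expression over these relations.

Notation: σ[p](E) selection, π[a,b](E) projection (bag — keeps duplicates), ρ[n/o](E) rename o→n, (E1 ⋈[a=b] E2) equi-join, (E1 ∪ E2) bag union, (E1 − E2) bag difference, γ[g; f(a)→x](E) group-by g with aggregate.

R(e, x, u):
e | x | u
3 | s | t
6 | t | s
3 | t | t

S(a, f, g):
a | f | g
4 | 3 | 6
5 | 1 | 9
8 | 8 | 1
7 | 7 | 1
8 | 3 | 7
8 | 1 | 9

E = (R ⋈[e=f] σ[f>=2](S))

Stepwise |·|:
  R → 3
  S → 6
  σ[f>=2](S) → 4
  (R ⋈[e=f] σ[f>=2](S)) → 4

|E| = 4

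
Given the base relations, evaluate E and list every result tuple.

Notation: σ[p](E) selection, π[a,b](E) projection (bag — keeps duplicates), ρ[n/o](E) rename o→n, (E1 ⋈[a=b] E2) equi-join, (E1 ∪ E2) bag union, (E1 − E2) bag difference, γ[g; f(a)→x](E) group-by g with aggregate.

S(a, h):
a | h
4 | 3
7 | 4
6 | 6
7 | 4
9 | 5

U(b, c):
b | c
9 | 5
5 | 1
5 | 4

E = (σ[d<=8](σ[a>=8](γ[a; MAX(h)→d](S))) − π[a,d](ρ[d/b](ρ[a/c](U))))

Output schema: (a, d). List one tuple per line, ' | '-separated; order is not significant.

Row counts bottom-up:
  S → 5
  γ[a; MAX(h)→d](S) → 4
  σ[a>=8](γ[a; MAX(h)→d](S)) → 1
  σ[d<=8](σ[a>=8](γ[a; MAX(h)→d](S))) → 1
  U → 3
  ρ[a/c](U) → 3
  ρ[d/b](ρ[a/c](U)) → 3
  π[a,d](ρ[d/b](ρ[a/c](U))) → 3
  (σ[d<=8](σ[a>=8](γ[a; MAX(h)→d](S))) − π[a,d](ρ[d/b](ρ[a/c](U)))) → 1

== RESULT ==
a | d
9 | 5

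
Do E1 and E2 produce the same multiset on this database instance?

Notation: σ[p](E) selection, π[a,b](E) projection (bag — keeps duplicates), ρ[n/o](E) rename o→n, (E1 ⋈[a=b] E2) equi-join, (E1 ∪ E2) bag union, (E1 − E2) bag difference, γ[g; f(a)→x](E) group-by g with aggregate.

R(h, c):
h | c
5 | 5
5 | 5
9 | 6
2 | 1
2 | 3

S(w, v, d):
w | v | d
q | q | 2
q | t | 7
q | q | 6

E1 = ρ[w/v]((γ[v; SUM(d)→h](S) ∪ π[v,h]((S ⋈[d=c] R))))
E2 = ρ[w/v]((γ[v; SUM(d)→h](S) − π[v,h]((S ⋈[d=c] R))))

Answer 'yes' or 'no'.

E1 subexpression sizes:
  S → 3
  γ[v; SUM(d)→h](S) → 2
  S → 3
  R → 5
  (S ⋈[d=c] R) → 1
  π[v,h]((S ⋈[d=c] R)) → 1
  (γ[v; SUM(d)→h](S) ∪ π[v,h]((S ⋈[d=c] R))) → 3
  ρ[w/v]((γ[v; SUM(d)→h](S) ∪ π[v,h]((S ⋈[d=c] R)))) → 3
E2 subexpression sizes:
  S → 3
  γ[v; SUM(d)→h](S) → 2
  S → 3
  R → 5
  (S ⋈[d=c] R) → 1
  π[v,h]((S ⋈[d=c] R)) → 1
  (γ[v; SUM(d)→h](S) − π[v,h]((S ⋈[d=c] R))) → 2
  ρ[w/v]((γ[v; SUM(d)→h](S) − π[v,h]((S ⋈[d=c] R)))) → 2

E1 result:
w | h
q | 8
q | 9
t | 7
E2 result:
w | h
q | 8
t | 7
Witness: ('q', 9) appears 1× in E1 but 0× in E2.

no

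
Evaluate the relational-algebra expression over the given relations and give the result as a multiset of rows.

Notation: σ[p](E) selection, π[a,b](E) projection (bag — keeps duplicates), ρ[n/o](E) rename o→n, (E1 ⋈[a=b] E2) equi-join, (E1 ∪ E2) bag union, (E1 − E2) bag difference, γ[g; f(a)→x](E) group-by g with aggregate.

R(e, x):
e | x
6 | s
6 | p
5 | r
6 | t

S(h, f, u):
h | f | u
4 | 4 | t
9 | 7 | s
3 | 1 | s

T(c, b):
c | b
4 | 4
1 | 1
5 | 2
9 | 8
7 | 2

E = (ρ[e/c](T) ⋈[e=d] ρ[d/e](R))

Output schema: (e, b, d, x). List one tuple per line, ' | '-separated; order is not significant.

Subexpression sizes:
  T → 5
  ρ[e/c](T) → 5
  R → 4
  ρ[d/e](R) → 4
  (ρ[e/c](T) ⋈[e=d] ρ[d/e](R)) → 1

== RESULT ==
e | b | d | x
5 | 2 | 5 | r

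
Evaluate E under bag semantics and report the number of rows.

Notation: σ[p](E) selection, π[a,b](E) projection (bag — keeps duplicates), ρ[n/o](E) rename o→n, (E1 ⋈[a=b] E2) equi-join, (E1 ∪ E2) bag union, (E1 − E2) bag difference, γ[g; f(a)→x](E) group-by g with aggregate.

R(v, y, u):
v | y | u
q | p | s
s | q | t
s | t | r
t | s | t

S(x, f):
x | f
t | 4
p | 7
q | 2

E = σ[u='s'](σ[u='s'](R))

Per-node cardinality:
  R → 4
  σ[u='s'](R) → 1
  σ[u='s'](σ[u='s'](R)) → 1

|E| = 1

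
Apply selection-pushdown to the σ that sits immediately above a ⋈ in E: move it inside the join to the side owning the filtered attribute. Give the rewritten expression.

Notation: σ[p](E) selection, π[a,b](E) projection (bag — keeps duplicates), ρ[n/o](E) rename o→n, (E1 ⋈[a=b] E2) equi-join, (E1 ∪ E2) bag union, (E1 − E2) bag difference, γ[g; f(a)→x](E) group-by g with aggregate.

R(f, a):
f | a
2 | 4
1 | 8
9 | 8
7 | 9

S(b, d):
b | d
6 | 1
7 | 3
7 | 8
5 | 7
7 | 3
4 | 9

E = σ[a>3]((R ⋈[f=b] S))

σ filters on a, owned by the left side.
E' = (σ[a>3](R) ⋈[f=b] S)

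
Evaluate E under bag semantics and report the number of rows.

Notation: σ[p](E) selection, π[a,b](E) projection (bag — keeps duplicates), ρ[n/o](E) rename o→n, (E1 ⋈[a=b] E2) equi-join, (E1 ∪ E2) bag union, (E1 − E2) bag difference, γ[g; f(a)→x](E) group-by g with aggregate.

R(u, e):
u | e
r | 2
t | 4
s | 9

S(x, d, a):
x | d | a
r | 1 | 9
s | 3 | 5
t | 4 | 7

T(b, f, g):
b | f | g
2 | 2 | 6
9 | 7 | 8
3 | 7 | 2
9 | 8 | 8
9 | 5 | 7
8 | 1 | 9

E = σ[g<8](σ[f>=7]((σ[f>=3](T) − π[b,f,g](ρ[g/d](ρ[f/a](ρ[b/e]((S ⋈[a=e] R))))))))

Per-node cardinality:
  T → 6
  σ[f>=3](T) → 4
  S → 3
  R → 3
  (S ⋈[a=e] R) → 1
  ρ[b/e]((S ⋈[a=e] R)) → 1
  ρ[f/a](ρ[b/e]((S ⋈[a=e] R))) → 1
  ρ[g/d](ρ[f/a](ρ[b/e]((S ⋈[a=e] R)))) → 1
  π[b,f,g](ρ[g/d](ρ[f/a](ρ[b/e]((S ⋈[a=e] R))))) → 1
  (σ[f>=3](T) − π[b,f,g](ρ[g/d](ρ[f/a](ρ[b/e]((S ⋈[a=e] R)))))) → 4
  σ[f>=7]((σ[f>=3](T) − π[b,f,g](ρ[g/d](ρ[f/a](ρ[b/e]((S ⋈[a=e] R))))))) → 3
  σ[g<8](σ[f>=7]((σ[f>=3](T) − π[b,f,g](ρ[g/d](ρ[f/a](ρ[b/e]((S ⋈[a=e] R)))))))) → 1

|E| = 1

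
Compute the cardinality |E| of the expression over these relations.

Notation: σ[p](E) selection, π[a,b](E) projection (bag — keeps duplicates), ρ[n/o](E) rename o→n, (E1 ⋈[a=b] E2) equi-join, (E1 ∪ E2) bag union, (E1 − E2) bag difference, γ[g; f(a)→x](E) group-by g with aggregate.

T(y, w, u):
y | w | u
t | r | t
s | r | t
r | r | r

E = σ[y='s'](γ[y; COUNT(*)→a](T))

Subexpression sizes:
  T → 3
  γ[y; COUNT(*)→a](T) → 3
  σ[y='s'](γ[y; COUNT(*)→a](T)) → 1

|E| = 1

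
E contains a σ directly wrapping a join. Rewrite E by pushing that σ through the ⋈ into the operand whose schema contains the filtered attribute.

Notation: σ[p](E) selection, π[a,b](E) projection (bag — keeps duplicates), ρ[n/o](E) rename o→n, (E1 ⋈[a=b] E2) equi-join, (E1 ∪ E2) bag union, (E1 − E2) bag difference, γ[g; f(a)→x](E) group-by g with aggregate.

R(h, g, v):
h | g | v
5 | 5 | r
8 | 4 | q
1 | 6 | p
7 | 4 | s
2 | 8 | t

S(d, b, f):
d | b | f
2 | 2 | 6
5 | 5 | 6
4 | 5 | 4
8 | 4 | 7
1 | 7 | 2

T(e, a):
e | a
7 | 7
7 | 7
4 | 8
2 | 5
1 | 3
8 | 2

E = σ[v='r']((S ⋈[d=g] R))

σ filters on v, owned by the right side.
E' = (S ⋈[d=g] σ[v='r'](R))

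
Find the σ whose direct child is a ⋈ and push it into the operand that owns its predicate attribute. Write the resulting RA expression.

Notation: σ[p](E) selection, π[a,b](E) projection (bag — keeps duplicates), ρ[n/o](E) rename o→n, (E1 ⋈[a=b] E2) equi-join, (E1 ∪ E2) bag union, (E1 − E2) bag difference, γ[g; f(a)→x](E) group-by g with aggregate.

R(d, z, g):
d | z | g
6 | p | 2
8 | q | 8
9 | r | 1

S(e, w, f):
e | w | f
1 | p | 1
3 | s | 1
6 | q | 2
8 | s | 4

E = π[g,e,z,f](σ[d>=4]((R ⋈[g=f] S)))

σ filters on d, owned by the left side.
E' = π[g,e,z,f]((σ[d>=4](R) ⋈[g=f] S))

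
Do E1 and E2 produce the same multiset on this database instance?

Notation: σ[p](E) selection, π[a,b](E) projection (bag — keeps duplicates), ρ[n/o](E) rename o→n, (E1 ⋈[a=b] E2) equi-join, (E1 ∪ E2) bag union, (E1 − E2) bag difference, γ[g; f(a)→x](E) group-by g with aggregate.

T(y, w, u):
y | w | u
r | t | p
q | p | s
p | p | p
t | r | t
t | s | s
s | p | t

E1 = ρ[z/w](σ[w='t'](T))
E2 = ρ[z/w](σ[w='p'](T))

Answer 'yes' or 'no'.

E1 subexpression sizes:
  T → 6
  σ[w='t'](T) → 1
  ρ[z/w](σ[w='t'](T)) → 1
E2 subexpression sizes:
  T → 6
  σ[w='p'](T) → 3
  ρ[z/w](σ[w='p'](T)) → 3

E1 result:
y | z | u
r | t | p
E2 result:
y | z | u
p | p | p
q | p | s
s | p | t
Witness: ('p', 'p', 'p') appears 0× in E1 but 1× in E2.

no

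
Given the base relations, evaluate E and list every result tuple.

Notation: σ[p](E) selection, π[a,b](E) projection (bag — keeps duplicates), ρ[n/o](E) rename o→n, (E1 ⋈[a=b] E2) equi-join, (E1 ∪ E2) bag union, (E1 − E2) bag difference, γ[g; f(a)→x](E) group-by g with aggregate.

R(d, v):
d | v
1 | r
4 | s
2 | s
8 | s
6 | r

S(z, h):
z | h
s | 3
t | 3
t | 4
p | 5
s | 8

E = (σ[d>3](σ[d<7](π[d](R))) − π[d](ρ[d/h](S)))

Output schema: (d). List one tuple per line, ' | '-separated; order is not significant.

Subexpression sizes:
  R → 5
  π[d](R) → 5
  σ[d<7](π[d](R)) → 4
  σ[d>3](σ[d<7](π[d](R))) → 2
  S → 5
  ρ[d/h](S) → 5
  π[d](ρ[d/h](S)) → 5
  (σ[d>3](σ[d<7](π[d](R))) − π[d](ρ[d/h](S))) → 1

== RESULT ==
d
6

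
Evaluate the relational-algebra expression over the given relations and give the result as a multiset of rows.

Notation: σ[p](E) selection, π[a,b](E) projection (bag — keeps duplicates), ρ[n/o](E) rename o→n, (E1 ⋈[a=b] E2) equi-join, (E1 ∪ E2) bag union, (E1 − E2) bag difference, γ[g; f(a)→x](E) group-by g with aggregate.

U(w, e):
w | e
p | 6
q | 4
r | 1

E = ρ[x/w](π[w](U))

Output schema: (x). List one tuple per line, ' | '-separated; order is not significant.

Row counts bottom-up:
  U → 3
  π[w](U) → 3
  ρ[x/w](π[w](U)) → 3

== RESULT ==
x
p
q
r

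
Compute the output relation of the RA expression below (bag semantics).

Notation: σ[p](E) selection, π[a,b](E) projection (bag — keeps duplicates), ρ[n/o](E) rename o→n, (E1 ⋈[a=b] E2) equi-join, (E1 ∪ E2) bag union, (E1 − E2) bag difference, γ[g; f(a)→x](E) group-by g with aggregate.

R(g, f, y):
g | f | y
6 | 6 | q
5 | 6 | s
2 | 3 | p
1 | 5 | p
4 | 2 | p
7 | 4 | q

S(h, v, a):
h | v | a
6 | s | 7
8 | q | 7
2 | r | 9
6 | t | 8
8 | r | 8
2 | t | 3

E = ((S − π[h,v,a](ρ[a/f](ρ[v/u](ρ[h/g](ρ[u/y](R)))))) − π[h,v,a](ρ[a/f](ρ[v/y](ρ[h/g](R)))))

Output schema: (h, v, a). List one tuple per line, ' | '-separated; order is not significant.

Stepwise |·|:
  S → 6
  R → 6
  ρ[u/y](R) → 6
  ρ[h/g](ρ[u/y](R)) → 6
  ρ[v/u](ρ[h/g](ρ[u/y](R))) → 6
  ρ[a/f](ρ[v/u](ρ[h/g](ρ[u/y](R)))) → 6
  π[h,v,a](ρ[a/f](ρ[v/u](ρ[h/g](ρ[u/y](R))))) → 6
  (S − π[h,v,a](ρ[a/f](ρ[v/u](ρ[h/g](ρ[u/y](R)))))) → 6
  R → 6
  ρ[h/g](R) → 6
  ρ[v/y](ρ[h/g](R)) → 6
  ρ[a/f](ρ[v/y](ρ[h/g](R))) → 6
  π[h,v,a](ρ[a/f](ρ[v/y](ρ[h/g](R)))) → 6
  ((S − π[h,v,a](ρ[a/f](ρ[v/u](ρ[h/g](ρ[u/y](R)))))) − π[h,v,a](ρ[a/f](ρ[v/y](ρ[h/g](R))))) → 6

== RESULT ==
h | v | a
2 | r | 9
2 | t | 3
6 | s | 7
6 | t | 8
8 | q | 7
8 | r | 8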